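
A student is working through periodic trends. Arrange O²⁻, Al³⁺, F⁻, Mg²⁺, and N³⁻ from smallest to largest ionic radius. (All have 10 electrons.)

Al³⁺, Mg²⁺, F⁻, O²⁻, N³⁻

All of these have 10 electrons, so size is governed by nuclear charge alone: the more protons, the stronger the pull on the same electron cloud, and the smaller the ion.
Nuclear charges: Al³⁺ (Z=13), Mg²⁺ (Z=12), F⁻ (Z=9), O²⁻ (Z=8), N³⁻ (Z=7).
Smallest to largest: Al³⁺ < Mg²⁺ < F⁻ < O²⁻ < N³⁻.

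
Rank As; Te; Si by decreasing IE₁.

As > Te > Si

Si is in period 3, group 14; As is in period 4, group 15; Te is in period 5, group 16.
Removing the outermost electron gets harder across a period and easier down a group.
A diagonal step moves right (one effect) and down (the opposite effect) at once.
Te > Si: the two effects oppose for this pair; the across-period effect wins (869 vs 786 kJ/mol).
As > Te: the two effects oppose for this pair; the down-group effect wins (947 vs 869 kJ/mol).
For reference (kJ/mol): Si 786, As 947, Te 869.
So from highest to lowest: As > Te > Si.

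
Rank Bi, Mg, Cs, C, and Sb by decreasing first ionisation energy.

Across a period the outer electron is held more tightly (higher IE₁); down a group it sits in a higher shell, more shielded, and comes off more easily.
Neither a single period nor a single group — weigh both effects.
Bi > Cs: Bi lies to the right of Cs in period 6, so the across-period effect alone puts Bi higher.
Mg > Bi: the two effects oppose for this pair; the down-group effect wins (738 vs 703 kJ/mol).
Sb > Mg: period and group pull opposite ways; the across-period shift dominates (831 vs 738 kJ/mol).
C > Sb: period and group pull opposite ways; the down-group shift dominates (1086 vs 831 kJ/mol).
Tabulated first ionization energy (kJ/mol): C 1086, Mg 738, Sb 831, Cs 376, Bi 703.
So from highest to lowest: C > Sb > Mg > Bi > Cs.

C > Sb > Mg > Bi > Cs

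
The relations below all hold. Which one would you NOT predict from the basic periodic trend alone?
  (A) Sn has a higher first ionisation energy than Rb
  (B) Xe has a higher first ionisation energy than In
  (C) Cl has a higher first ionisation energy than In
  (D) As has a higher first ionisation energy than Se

(D)

The general trend: first ionisation energy increases across a period and decreases down a group.
(A) Sn (period 5, group 14) vs Rb (period 5, group 1): the stated order agrees with the simple trend.
(B) Xe (period 5, group 18) vs In (period 5, group 13): the stated order agrees with the simple trend.
(C) Cl (period 3, group 17) vs In (period 5, group 13): the stated order agrees with the simple trend.
(D) As (period 4, group 15) vs Se (period 4, group 16): the stated order contradicts the simple trend.
The exception is (D): Se (4p⁴) ionizes more easily than half-filled As (4p³).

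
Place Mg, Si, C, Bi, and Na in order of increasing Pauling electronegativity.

Na < Mg < Si < Bi < C

C is in period 2, group 14; Na is in period 3, group 1; Mg is in period 3, group 2; Si is in period 3, group 14; Bi is in period 6, group 15.
Smaller atoms with higher effective nuclear charge are more electronegative.
Here both period and group differ, so the two effects have to be weighed against each other.
Mg > Na: both are in period 3; the period trend gives Mg the larger value.
Si > Mg: Si lies to the right of Mg in period 3, so the across-period effect alone puts Si higher.
Bi > Si: the two effects oppose for this pair; the across-period effect wins (2.02 vs 1.90).
C > Bi: the two effects oppose for this pair; the down-group effect wins (2.55 vs 2.02).
Tabulated electronegativity (Pauling): C 2.55, Na 0.93, Mg 1.31, Si 1.90, Bi 2.02.
So from lowest to highest: Na < Mg < Si < Bi < C.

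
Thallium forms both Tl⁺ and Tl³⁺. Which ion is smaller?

Both ions have Z = 81 protons, but Tl³⁺ has lost more electrons, so its remaining electrons feel a larger effective nuclear charge per electron and are pulled in more tightly.
Higher positive charge → smaller ion, so Tl⁺ > Tl³⁺.

Tl³⁺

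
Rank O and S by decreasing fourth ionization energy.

IE_4 is the cost of taking one more electron from the +3 cation: O³⁺ still has 3 valence electrons; S³⁺ still has 3 valence electrons.
All are still removing valence electrons, so compare the +3 ions as you would atoms: IE_4 generally rises across a period (higher Z_eff) and falls down a group (larger shell), subject to the usual subshell exceptions.
Valence configurations: O³⁺ [He]2s²2p¹, S³⁺ [Ne]3s²3p¹.
The numbers (kJ/mol): O 7469, S 4556.
Hence IE_4: S < O.

O > S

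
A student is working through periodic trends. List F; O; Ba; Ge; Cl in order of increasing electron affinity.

O is in period 2, group 16; F is in period 2, group 17; Cl is in period 3, group 17; Ge is in period 4, group 14; Ba is in period 6, group 2.
Adding an electron releases more energy for atoms nearer the top right (short of the noble gases).
Here both period and group differ, so the two effects have to be weighed against each other.
Ge > Ba: relative to Ba, both the across-period and down-group shifts push Ge's electron affinity up.
O > Ge: both effects reinforce here, so O is clearly the higher of the two.
F > O: both are in period 2; the period trend gives F the larger value.
Cl > F: this pair runs against the simple trend — see the exception note.
Note the exception: Cl has a higher electron affinity than F, contrary to the simple trend — F's small 2p subshell makes the incoming electron feel strong e⁻–e⁻ repulsion, so Cl actually releases more energy on gaining an electron.
For reference (kJ/mol): O 141, F 328, Cl 349, Ge 119, Ba 14.
So from lowest to highest: Ba < Ge < O < F < Cl.

Ba < Ge < O < F < Cl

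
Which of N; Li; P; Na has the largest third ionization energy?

Consider each +2 ion: N²⁺ still has 3 valence electrons; Li²⁺ is already 1 electron into the core; P²⁺ still has 3 valence electrons; Na²⁺ is already 1 electron into the core.
Breaking into a closed-shell core is much more expensive than removing a leftover valence electron — Na and Li have the largest IE_3 here.
Valence configurations: N²⁺ [He]2s²2p¹, P²⁺ [Ne]3s²3p¹.
Approximate IE_3 values (kJ/mol): N 4578, Li 11815, P 2914, Na 6910.
Putting it together, IE_3: P < N < Na < Li.

Li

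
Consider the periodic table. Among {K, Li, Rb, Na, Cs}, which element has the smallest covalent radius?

Li is in period 2, group 1; Na is in period 3, group 1; K is in period 4, group 1; Rb is in period 5, group 1; Cs is in period 6, group 1.
Across a period the added protons contract the valence shell; down a group each new principal shell makes the atom larger.
All are in group 1, so atomic radius increases down the group.
The smallest covalent radius among these belongs to Li.

Li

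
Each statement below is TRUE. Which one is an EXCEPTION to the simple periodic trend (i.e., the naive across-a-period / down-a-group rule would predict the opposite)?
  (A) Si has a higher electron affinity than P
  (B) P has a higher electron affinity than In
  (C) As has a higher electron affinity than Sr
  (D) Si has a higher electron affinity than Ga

(A)

The general trend: electron affinity increases across a period and decreases down a group.
(A) Si (period 3, group 14) vs P (period 3, group 15): the stated order contradicts the simple trend.
(B) P (period 3, group 15) vs In (period 5, group 13): the stated order agrees with the simple trend.
(C) As (period 4, group 15) vs Sr (period 5, group 2): the stated order agrees with the simple trend.
(D) Si (period 3, group 14) vs Ga (period 4, group 13): the stated order agrees with the simple trend.
The exception is (A): adding an electron to P's half-filled 3p³ is unfavourable, so Si (3p²) has the more exothermic EA.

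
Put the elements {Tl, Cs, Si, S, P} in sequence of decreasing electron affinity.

Si is in period 3, group 14; P is in period 3, group 15; S is in period 3, group 16; Cs is in period 6, group 1; Tl is in period 6, group 13.
Electron affinity generally becomes more exothermic across a period toward the halogens and less exothermic down a group.
These span different periods and groups, so the two trends combine.
Cs > Tl: this pair runs against the simple trend — see the exception note.
P > Cs: both effects reinforce here, so P is clearly the higher of the two.
Si > P: this pair runs against the simple trend — see the exception note.
S > Si: both are in period 3; the period trend gives S the larger value.
Note the exception: Cs has a higher electron affinity than Tl, contrary to the simple trend — Tl's ns²np¹ configuration gives only a small electron affinity — the sparsely filled np subshell binds an added electron weakly.
Note the exception: Si has a higher electron affinity than P, contrary to the simple trend — adding an electron to P's half-filled 3p³ is unfavourable, so Si (3p²) has the more exothermic EA.
For reference (kJ/mol): Si 134, P 72, S 200, Cs 46, Tl 19.
So from highest to lowest: S > Si > P > Cs > Tl.

S > Si > P > Cs > Tl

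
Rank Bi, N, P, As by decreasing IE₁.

N > P > As > Bi

N is in period 2, group 15; P is in period 3, group 15; As is in period 4, group 15; Bi is in period 6, group 15.
Across a period the outer electron is held more tightly (higher IE₁); down a group it sits in a higher shell, more shielded, and comes off more easily.
All are in group 15, so first ionization energy increases up the group.
So from highest to lowest: N > P > As > Bi.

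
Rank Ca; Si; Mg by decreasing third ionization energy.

Mg > Ca > Si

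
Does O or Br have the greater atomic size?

O is in period 2, group 16; Br is in period 4, group 17.
Atomic radius shrinks across a period as nuclear charge pulls the same shell inward, and grows down a group as new shells are added.
Neither a single period nor a single group — weigh both effects.
Br > O: the two effects oppose for this pair; the down-group effect wins (114 vs 63 pm).
For reference (pm): O 63, Br 114.
So Br has the greater atomic size (Br > O).

Br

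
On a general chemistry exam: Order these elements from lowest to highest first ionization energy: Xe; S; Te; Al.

Al is in period 3, group 13; S is in period 3, group 16; Te is in period 5, group 16; Xe is in period 5, group 18.
First ionization energy rises across a period (greater Z_eff holds electrons more tightly) and falls down a group (valence electrons are farther from the nucleus).
Neither a single period nor a single group — weigh both effects.
Te > Al: the two effects oppose for this pair; the across-period effect wins (869 vs 578 kJ/mol).
S > Te: S sits above Te in group 16, so the down-group effect alone puts S higher.
Xe > S: the two effects oppose for this pair; the across-period effect wins (1170 vs 1000 kJ/mol).
For reference (kJ/mol): Al 578, S 1000, Te 869, Xe 1170.
So from lowest to highest: Al < Te < S < Xe.

Al, Te, S, Xe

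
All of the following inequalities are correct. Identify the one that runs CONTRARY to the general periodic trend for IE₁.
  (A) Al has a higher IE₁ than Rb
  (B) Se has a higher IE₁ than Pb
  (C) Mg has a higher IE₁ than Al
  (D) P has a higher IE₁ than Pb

The general trend: IE₁ increases across a period and decreases down a group.
(A) Al (period 3, group 13) vs Rb (period 5, group 1): the stated order agrees with the simple trend.
(B) Se (period 4, group 16) vs Pb (period 6, group 14): the stated order agrees with the simple trend.
(C) Mg (period 3, group 2) vs Al (period 3, group 13): the stated order contradicts the simple trend.
(D) P (period 3, group 15) vs Pb (period 6, group 14): the stated order agrees with the simple trend.
The exception is (C): Al's single 3p electron is easier to remove than one from Mg's filled 3s².

(C)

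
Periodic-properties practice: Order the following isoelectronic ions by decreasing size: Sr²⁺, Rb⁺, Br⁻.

Br⁻ > Rb⁺ > Sr²⁺

All of these have 36 electrons, so size is governed by nuclear charge alone: the more protons, the stronger the pull on the same electron cloud, and the smaller the ion.
Nuclear charges: Sr²⁺ (Z=38), Rb⁺ (Z=37), Br⁻ (Z=35).
Largest to smallest: Br⁻ > Rb⁺ > Sr²⁺.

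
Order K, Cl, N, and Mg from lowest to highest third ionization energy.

After 2 electrons have been removed, what remains? K²⁺ is already 1 electron into the core; Cl²⁺ still has 5 valence electrons; N²⁺ still has 3 valence electrons; Mg²⁺ is the bare [Ne] core.
Usually core removal costs more than valence removal, but here the competition is close: a tightly held n=2 valence electron can cost more to remove than an n=3 core electron, so the actual values have to decide it.
Valence configurations: Cl²⁺ [Ne]3s²3p³, N²⁺ [He]2s²2p¹.
Tabulated IE_3 (kJ/mol): K 4420, Cl 3822, N 4578, Mg 7733.
So the third ionization energies run Cl < K < N < Mg.

Cl < K < N < Mg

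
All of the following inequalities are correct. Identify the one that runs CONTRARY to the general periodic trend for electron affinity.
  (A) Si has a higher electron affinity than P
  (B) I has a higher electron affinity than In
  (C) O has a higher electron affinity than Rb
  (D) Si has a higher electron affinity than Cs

(A)

The general trend: electron affinity increases across a period and decreases down a group.
(A) Si (period 3, group 14) vs P (period 3, group 15): the stated order contradicts the simple trend.
(B) I (period 5, group 17) vs In (period 5, group 13): the stated order agrees with the simple trend.
(C) O (period 2, group 16) vs Rb (period 5, group 1): the stated order agrees with the simple trend.
(D) Si (period 3, group 14) vs Cs (period 6, group 1): the stated order agrees with the simple trend.
The exception is (A): adding an electron to P's half-filled 3p³ is unfavourable, so Si (3p²) has the more exothermic EA.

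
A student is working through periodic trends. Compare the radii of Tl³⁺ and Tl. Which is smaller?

Forming Tl³⁺ removes 3 electrons from Tl. Fewer electrons for the same nuclear charge means less shielding and a higher Z_eff on the remaining electrons, and for main-group metals the entire outer shell is lost.
A cation is smaller than its parent atom: Tl³⁺ < Tl.

Tl³⁺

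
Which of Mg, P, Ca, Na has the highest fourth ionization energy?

Mg

After 3 electrons have been removed, what remains? Mg³⁺ is already 1 electron into the core; P³⁺ still has 2 valence electrons; Ca³⁺ is already 1 electron into the core; Na³⁺ is already 2 electrons into the core.
Core electrons are held far more tightly than valence electrons, so Ca, Na and Mg top the IE_4 order.
Approximate IE_4 values (kJ/mol): Mg 10543, P 4964, Ca 6491, Na 9543.
Putting it together, IE_4: P < Ca < Na < Mg.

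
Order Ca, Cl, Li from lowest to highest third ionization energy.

The third ionization energy removes an electron from the +2 ion. For each element: Ca²⁺ is the bare [Ar] core; Cl²⁺ still has 5 valence electrons; Li²⁺ is already 1 electron into the core.
Breaking into a closed-shell core is much more expensive than removing a leftover valence electron — Ca and Li have the largest IE_3 here.
Approximate IE_3 values (kJ/mol): Ca 4912, Cl 3822, Li 11815.
Hence IE_3: Cl < Ca < Li.

Cl < Ca < Li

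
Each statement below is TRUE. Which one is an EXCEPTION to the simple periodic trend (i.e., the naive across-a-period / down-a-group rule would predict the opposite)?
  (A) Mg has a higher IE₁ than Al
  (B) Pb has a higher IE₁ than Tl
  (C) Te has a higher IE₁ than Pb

(A)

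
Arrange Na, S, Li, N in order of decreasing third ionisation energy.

After 2 electrons have been removed, what remains? Na²⁺ is already 1 electron into the core; S²⁺ still has 4 valence electrons; Li²⁺ is already 1 electron into the core; N²⁺ still has 3 valence electrons.
Breaking into a closed-shell core is much more expensive than removing a leftover valence electron — Na and Li have the largest IE_3 here.
Valence configurations: S²⁺ [Ne]3s²3p², N²⁺ [He]2s²2p¹.
The numbers (kJ/mol): Na 6910, S 3357, Li 11815, N 4578.
So the third ionization energies run S < N < Na < Li.

Li, Na, N, S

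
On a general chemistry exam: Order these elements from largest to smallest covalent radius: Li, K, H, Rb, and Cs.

Cs > Rb > K > Li > H

Moving right in a period, electrons are added to the same shell under a stronger nuclear pull, so atoms get smaller; moving down, a new shell is opened and atoms get larger.
All are in group 1, so atomic radius increases down the group.
So from largest to smallest: Cs > Rb > K > Li > H.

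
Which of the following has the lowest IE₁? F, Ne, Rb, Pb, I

Rb

F is in period 2, group 17; Ne is in period 2, group 18; Rb is in period 5, group 1; I is in period 5, group 17; Pb is in period 6, group 14.
First ionization energy rises across a period (greater Z_eff holds electrons more tightly) and falls down a group (valence electrons are farther from the nucleus).
These span different periods and groups, so the two trends combine.
Pb > Rb: period and group pull opposite ways; the across-period shift dominates (716 vs 403 kJ/mol).
I > Pb: relative to Pb, both the across-period and down-group shifts push I's first ionization energy up.
F > I: they share group 17; the group trend gives F the larger value.
Ne > F: both are in period 2; the period trend gives Ne the larger value.
For reference (kJ/mol): F 1681, Ne 2081, Rb 403, I 1008, Pb 716.
The lowest IE₁ among these belongs to Rb.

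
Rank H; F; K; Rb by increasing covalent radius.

H is in period 1, group 1; F is in period 2, group 17; K is in period 4, group 1; Rb is in period 5, group 1.
Across a period the added protons contract the valence shell; down a group each new principal shell makes the atom larger.
These span different periods and groups, so the two trends combine.
F > H: period and group pull opposite ways; the down-group shift dominates (64 vs 32 pm).
K > F: both effects reinforce here, so K is clearly the larger of the two.
Rb > K: they share group 1; the group trend gives Rb the larger value.
Approximate values (pm): H 32, F 64, K 196, Rb 210.
So from smallest to largest: H < F < K < Rb.

H < F < K < Rb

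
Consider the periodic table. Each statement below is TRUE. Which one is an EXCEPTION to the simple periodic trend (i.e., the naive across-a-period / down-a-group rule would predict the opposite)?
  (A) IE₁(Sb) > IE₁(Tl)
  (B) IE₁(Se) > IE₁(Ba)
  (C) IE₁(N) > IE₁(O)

(C)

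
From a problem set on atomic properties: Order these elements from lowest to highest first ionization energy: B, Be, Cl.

B < Be < Cl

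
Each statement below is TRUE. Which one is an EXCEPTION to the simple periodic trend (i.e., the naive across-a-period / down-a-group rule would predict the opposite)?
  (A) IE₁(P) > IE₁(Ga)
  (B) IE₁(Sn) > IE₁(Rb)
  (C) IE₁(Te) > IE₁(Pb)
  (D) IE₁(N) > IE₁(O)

(D)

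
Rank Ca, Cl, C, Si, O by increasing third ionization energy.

Si, Cl, C, Ca, O

The third ionization energy removes an electron from the +2 ion. For each element: Ca²⁺ is the bare [Ar] core; Cl²⁺ still has 5 valence electrons; C²⁺ still has 2 valence electrons; Si²⁺ still has 2 valence electrons; O²⁺ still has 4 valence electrons.
Usually core removal costs more than valence removal, but here the competition is close: a tightly held n=2 valence electron can cost more to remove than an n=3 core electron, so the actual values have to decide it.
Valence configurations: Cl²⁺ [Ne]3s²3p³, C²⁺ [He]2s², Si²⁺ [Ne]3s², O²⁺ [He]2s²2p².
Tabulated IE_3 (kJ/mol): Ca 4912, Cl 3822, C 4620, Si 3232, O 5300.
Hence IE_3: Si < Cl < C < Ca < O.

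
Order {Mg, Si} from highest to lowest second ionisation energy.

IE_2 is the cost of taking one more electron from the +1 cation: Mg⁺ still has 1 valence electron; Si⁺ still has 3 valence electrons.
All are still removing valence electrons, so compare the +1 ions as you would atoms: IE_2 generally rises across a period (higher Z_eff) and falls down a group (larger shell), subject to the usual subshell exceptions.
Valence configurations: Mg⁺ [Ne]3s¹, Si⁺ [Ne]3s²3p¹.
Tabulated IE_2 (kJ/mol): Mg 1451, Si 1577.
Hence IE_2: Mg < Si.

Si, Mg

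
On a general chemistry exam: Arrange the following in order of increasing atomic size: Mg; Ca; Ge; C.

C < Ge < Mg < Ca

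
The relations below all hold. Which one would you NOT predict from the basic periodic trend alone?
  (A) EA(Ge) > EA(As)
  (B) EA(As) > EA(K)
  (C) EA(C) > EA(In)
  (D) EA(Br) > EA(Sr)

(A)

The general trend: electron affinity increases across a period and decreases down a group.
(A) Ge (period 4, group 14) vs As (period 4, group 15): the stated order contradicts the simple trend.
(B) As (period 4, group 15) vs K (period 4, group 1): the stated order agrees with the simple trend.
(C) C (period 2, group 14) vs In (period 5, group 13): the stated order agrees with the simple trend.
(D) Br (period 4, group 17) vs Sr (period 5, group 2): the stated order agrees with the simple trend.
The exception is (A): adding an electron to As's half-filled 4p³ is unfavourable, so Ge (4p²) has the more exothermic EA.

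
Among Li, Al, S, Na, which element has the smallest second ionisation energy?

Consider each +1 ion: Li⁺ is the bare [He] core; Al⁺ still has 2 valence electrons; S⁺ still has 5 valence electrons; Na⁺ is the bare [Ne] core.
Pulling an electron out of a noble-gas core costs far more than removing a remaining valence electron, so Na and Li sit at the high end of IE_2.
Valence configurations: Al⁺ [Ne]3s², S⁺ [Ne]3s²3p³.
Approximate IE_2 values (kJ/mol): Li 7298, Al 1817, S 2252, Na 4562.
Hence IE_2: Al < S < Na < Li.

Al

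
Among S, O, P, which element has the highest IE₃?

The third ionization energy removes an electron from the +2 ion. For each element: S²⁺ still has 4 valence electrons; O²⁺ still has 4 valence electrons; P²⁺ still has 3 valence electrons.
All are still removing valence electrons, so compare the +2 ions as you would atoms: IE_3 generally rises across a period (higher Z_eff) and falls down a group (larger shell), subject to the usual subshell exceptions.
Valence configurations: S²⁺ [Ne]3s²3p², O²⁺ [He]2s²2p², P²⁺ [Ne]3s²3p¹.
Approximate IE_3 values (kJ/mol): S 3357, O 5300, P 2914.
So the third ionization energies run P < S < O.

O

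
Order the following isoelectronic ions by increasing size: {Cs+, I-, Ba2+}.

All of these have 54 electrons, so size is governed by nuclear charge alone: the more protons, the stronger the pull on the same electron cloud, and the smaller the ion.
Nuclear charges: Ba2+ (Z=56), Cs+ (Z=55), I- (Z=53).
Smallest to largest: Ba2+ < Cs+ < I-.

Ba2+ < Cs+ < I-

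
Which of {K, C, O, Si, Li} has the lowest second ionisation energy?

Si

Consider each +1 ion: K⁺ is the bare [Ar] core; C⁺ still has 3 valence electrons; O⁺ still has 5 valence electrons; Si⁺ still has 3 valence electrons; Li⁺ is the bare [He] core.
Usually core removal costs more than valence removal, but here the competition is close: a tightly held n=2 valence electron can cost more to remove than an n=3 core electron, so the actual values have to decide it.
Valence configurations: C⁺ [He]2s²2p¹, O⁺ [He]2s²2p³, Si⁺ [Ne]3s²3p¹.
Approximate IE_2 values (kJ/mol): K 3052, C 2353, O 3388, Si 1577, Li 7298.
So the second ionization energies run Si < C < K < O < Li.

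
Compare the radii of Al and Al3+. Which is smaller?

Al3+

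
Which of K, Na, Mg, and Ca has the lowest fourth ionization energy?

IE_4 is the cost of taking one more electron from the +3 cation: K³⁺ is already 2 electrons into the core; Na³⁺ is already 2 electrons into the core; Mg³⁺ is already 1 electron into the core; Ca³⁺ is already 1 electron into the core.
All of these are removing an electron from a noble-gas core or deeper; the smaller core (lower principal quantum number) is held far more tightly, and within a period the higher nuclear charge binds the same core more tightly.
Approximate IE_4 values (kJ/mol): K 5877, Na 9543, Mg 10543, Ca 6491.
Putting it together, IE_4: K < Ca < Na < Mg.

K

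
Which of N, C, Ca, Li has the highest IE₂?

The second ionization energy removes an electron from the +1 ion. For each element: N⁺ still has 4 valence electrons; C⁺ still has 3 valence electrons; Ca⁺ still has 1 valence electron; Li⁺ is the bare [He] core.
Pulling an electron out of a noble-gas core costs far more than removing a remaining valence electron, so Li sits at the high end of IE_2.
Valence configurations: N⁺ [He]2s²2p², C⁺ [He]2s²2p¹, Ca⁺ [Ar]4s¹.
Tabulated IE_2 (kJ/mol): N 2856, C 2353, Ca 1145, Li 7298.
Overall IE_2 order: Ca < C < N < Li.

Li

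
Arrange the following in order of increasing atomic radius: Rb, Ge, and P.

P < Ge < Rb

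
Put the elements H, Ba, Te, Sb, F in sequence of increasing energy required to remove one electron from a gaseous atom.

Ba < Sb < Te < H < F

H is in period 1, group 1; F is in period 2, group 17; Sb is in period 5, group 15; Te is in period 5, group 16; Ba is in period 6, group 2.
Removing the outermost electron gets harder across a period and easier down a group.
Here both period and group differ, so the two effects have to be weighed against each other.
Sb > Ba: both effects reinforce here, so Sb is clearly the higher of the two.
Te > Sb: both are in period 5; the period trend gives Te the larger value.
H > Te: period and group pull opposite ways; the down-group shift dominates (1312 vs 869 kJ/mol).
F > H: the two effects oppose for this pair; the across-period effect wins (1681 vs 1312 kJ/mol).
Tabulated first ionization energy (kJ/mol): H 1312, F 1681, Sb 831, Te 869, Ba 503.
So from lowest to highest: Ba < Sb < Te < H < F.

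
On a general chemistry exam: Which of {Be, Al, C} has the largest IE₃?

Be

The third ionization energy removes an electron from the +2 ion. For each element: Be²⁺ is the bare [He] core; Al²⁺ still has 1 valence electron; C²⁺ still has 2 valence electrons.
Breaking into a closed-shell core is much more expensive than removing a leftover valence electron — Be has the largest IE_3 here.
Valence configurations: Al²⁺ [Ne]3s¹, C²⁺ [He]2s².
The numbers (kJ/mol): Be 14849, Al 2745, C 4620.
So the third ionization energies run Al < C < Be.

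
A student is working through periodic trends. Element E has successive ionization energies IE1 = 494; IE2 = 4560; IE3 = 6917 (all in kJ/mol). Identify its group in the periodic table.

Look for the largest jump between consecutive ionization energies: IE2/IE1 ≈ 9.2, far larger than any earlier ratio.
That jump marks the point where a core electron is being removed. So the atom has 1 valence electron.
A main-group element with 1 valence electron is in group 1.

Group 1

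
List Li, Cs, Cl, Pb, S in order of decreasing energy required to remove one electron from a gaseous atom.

Cl > S > Pb > Li > Cs

Li is in period 2, group 1; S is in period 3, group 16; Cl is in period 3, group 17; Cs is in period 6, group 1; Pb is in period 6, group 14.
First ionization energy rises across a period (greater Z_eff holds electrons more tightly) and falls down a group (valence electrons are farther from the nucleus).
Neither a single period nor a single group — weigh both effects.
Li > Cs: they share group 1; the group trend gives Li the larger value.
Pb > Li: period and group pull opposite ways; the across-period shift dominates (716 vs 520 kJ/mol).
S > Pb: relative to Pb, both the across-period and down-group shifts push S's first ionization energy up.
Cl > S: Cl lies to the right of S in period 3, so the across-period effect alone puts Cl higher.
Approximate values (kJ/mol): Li 520, S 1000, Cl 1251, Cs 376, Pb 716.
So from highest to lowest: Cl > S > Pb > Li > Cs.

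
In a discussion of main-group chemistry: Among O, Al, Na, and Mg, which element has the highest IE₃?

Mg

IE_3 is the cost of taking one more electron from the +2 cation: O²⁺ still has 4 valence electrons; Al²⁺ still has 1 valence electron; Na²⁺ is already 1 electron into the core; Mg²⁺ is the bare [Ne] core.
Breaking into a closed-shell core is much more expensive than removing a leftover valence electron — Na and Mg have the largest IE_3 here.
Valence configurations: O²⁺ [He]2s²2p², Al²⁺ [Ne]3s¹.
Tabulated IE_3 (kJ/mol): O 5300, Al 2745, Na 6910, Mg 7733.
Putting it together, IE_3: Al < O < Na < Mg.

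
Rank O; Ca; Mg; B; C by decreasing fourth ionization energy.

After 3 electrons have been removed, what remains? O³⁺ still has 3 valence electrons; Ca³⁺ is already 1 electron into the core; Mg³⁺ is already 1 electron into the core; B³⁺ is the bare [He] core; C³⁺ still has 1 valence electron.
Usually core removal costs more than valence removal, but here the competition is close: a tightly held n=2 valence electron can cost more to remove than an n=3 core electron, so the actual values have to decide it.
Valence configurations: O³⁺ [He]2s²2p¹, C³⁺ [He]2s¹.
Approximate IE_4 values (kJ/mol): O 7469, Ca 6491, Mg 10543, B 25026, C 6223.
Putting it together, IE_4: C < Ca < O < Mg < B.

B > Mg > O > Ca > C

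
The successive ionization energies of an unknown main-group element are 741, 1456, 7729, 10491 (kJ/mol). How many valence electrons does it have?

2

Look for the largest jump between consecutive ionization energies: IE3/IE2 ≈ 5.3, far larger than any earlier ratio.
That jump marks the point where a core electron is being removed. So the atom has 2 valence electrons.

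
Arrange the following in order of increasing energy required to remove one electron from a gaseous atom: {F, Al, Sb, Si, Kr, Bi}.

F is in period 2, group 17; Al is in period 3, group 13; Si is in period 3, group 14; Kr is in period 4, group 18; Sb is in period 5, group 15; Bi is in period 6, group 15.
IE₁ increases left→right with effective nuclear charge and decreases top→bottom as the valence shell moves farther out.
Neither a single period nor a single group — weigh both effects.
Bi > Al: the two effects oppose for this pair; the across-period effect wins (703 vs 578 kJ/mol).
Si > Bi: period and group pull opposite ways; the down-group shift dominates (786 vs 703 kJ/mol).
Sb > Si: the two effects oppose for this pair; the across-period effect wins (831 vs 786 kJ/mol).
Kr > Sb: both effects reinforce here, so Kr is clearly the higher of the two.
F > Kr: period and group pull opposite ways; the down-group shift dominates (1681 vs 1351 kJ/mol).
Tabulated first ionization energy (kJ/mol): F 1681, Al 578, Si 786, Kr 1351, Sb 831, Bi 703.
So from lowest to highest: Al < Bi < Si < Sb < Kr < F.

Al, Bi, Si, Sb, Kr, F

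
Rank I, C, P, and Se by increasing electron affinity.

P < C < Se < I

C is in period 2, group 14; P is in period 3, group 15; Se is in period 4, group 16; I is in period 5, group 17.
Adding an electron releases more energy for atoms nearer the top right (short of the noble gases).
A diagonal step moves right (one effect) and down (the opposite effect) at once.
C > P: period and group pull opposite ways; the down-group shift dominates (122 vs 72 kJ/mol).
Se > C: the two effects oppose for this pair; the across-period effect wins (195 vs 122 kJ/mol).
I > Se: the two effects oppose for this pair; the across-period effect wins (295 vs 195 kJ/mol).
For reference (kJ/mol): C 122, P 72, Se 195, I 295.
So from lowest to highest: P < C < Se < I.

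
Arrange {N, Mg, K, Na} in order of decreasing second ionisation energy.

After 1 electron has been removed, what remains? N⁺ still has 4 valence electrons; Mg⁺ still has 1 valence electron; K⁺ is the bare [Ar] core; Na⁺ is the bare [Ne] core.
Breaking into a closed-shell core is much more expensive than removing a leftover valence electron — K and Na have the largest IE_2 here.
Valence configurations: N⁺ [He]2s²2p², Mg⁺ [Ne]3s¹.
Tabulated IE_2 (kJ/mol): N 2856, Mg 1451, K 3052, Na 4562.
So the second ionization energies run Mg < N < K < Na.

Na > K > N > Mg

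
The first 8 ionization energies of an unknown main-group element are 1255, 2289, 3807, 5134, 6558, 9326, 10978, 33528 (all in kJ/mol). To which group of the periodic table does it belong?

Look for the largest jump between consecutive ionization energies: IE8/IE7 ≈ 3.1, far larger than any earlier ratio.
That jump marks the point where a core electron is being removed. So the atom has 7 valence electrons.
A main-group element with 7 valence electrons is in group 17.

Group 17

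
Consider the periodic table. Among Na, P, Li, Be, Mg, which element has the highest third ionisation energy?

Be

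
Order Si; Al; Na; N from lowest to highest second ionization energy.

IE_2 is the cost of taking one more electron from the +1 cation: Si⁺ still has 3 valence electrons; Al⁺ still has 2 valence electrons; Na⁺ is the bare [Ne] core; N⁺ still has 4 valence electrons.
Core electrons are held far more tightly than valence electrons, so Na tops the IE_2 order.
Valence configurations: Si⁺ [Ne]3s²3p¹, Al⁺ [Ne]3s², N⁺ [He]2s²2p².
Si⁺ loses a lone 3p electron whereas Al⁺ must break into a filled 3s² pair, so IE_2(Al) > IE_2(Si) even though Si has the higher nuclear charge.
The numbers (kJ/mol): Si 1577, Al 1817, Na 4562, N 2856.
So the second ionization energies run Si < Al < N < Na.

Si < Al < N < Na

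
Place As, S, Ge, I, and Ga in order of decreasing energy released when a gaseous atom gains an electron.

S is in period 3, group 16; Ga is in period 4, group 13; Ge is in period 4, group 14; As is in period 4, group 15; I is in period 5, group 17.
Electron affinity generally becomes more exothermic across a period toward the halogens and less exothermic down a group.
These span different periods and groups, so the two trends combine.
As > Ga: both are in period 4; the period trend gives As the larger value.
Ge > As: this pair runs against the simple trend — see the exception note.
S > Ge: both effects reinforce here, so S is clearly the higher of the two.
I > S: the two effects oppose for this pair; the across-period effect wins (295 vs 200 kJ/mol).
Note the exception: Ge has a higher electron affinity than As, contrary to the simple trend — adding an electron to As's half-filled 4p³ is unfavourable, so Ge (4p²) has the more exothermic EA.
Approximate values (kJ/mol): S 200, Ga 29, Ge 119, As 78, I 295.
So from highest to lowest: I > S > Ge > As > Ga.

I, S, Ge, As, Ga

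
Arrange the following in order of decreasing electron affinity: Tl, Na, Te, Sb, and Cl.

Cl > Te > Sb > Na > Tl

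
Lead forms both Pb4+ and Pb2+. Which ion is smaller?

Both ions have Z = 82 protons, but Pb4+ has lost more electrons, so its remaining electrons feel a larger effective nuclear charge per electron and are pulled in more tightly.
Higher positive charge → smaller ion, so Pb2+ > Pb4+.

Pb4+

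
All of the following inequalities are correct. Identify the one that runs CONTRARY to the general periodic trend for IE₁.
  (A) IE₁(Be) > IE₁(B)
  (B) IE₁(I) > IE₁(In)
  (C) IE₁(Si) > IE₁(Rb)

The general trend: IE₁ increases across a period and decreases down a group.
(A) Be (period 2, group 2) vs B (period 2, group 13): the stated order contradicts the simple trend.
(B) I (period 5, group 17) vs In (period 5, group 13): the stated order agrees with the simple trend.
(C) Si (period 3, group 14) vs Rb (period 5, group 1): the stated order agrees with the simple trend.
The exception is (A): removing B's lone 2p electron is easier than breaking Be's filled 2s².

(A)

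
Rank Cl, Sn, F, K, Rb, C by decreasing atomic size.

Rb > K > Sn > Cl > C > F

Moving right in a period, electrons are added to the same shell under a stronger nuclear pull, so atoms get smaller; moving down, a new shell is opened and atoms get larger.
Neither a single period nor a single group — weigh both effects.
C > F: C lies to the left of F in period 2, so the across-period effect alone puts C larger.
Cl > C: the two effects oppose for this pair; the down-group effect wins (99 vs 75 pm).
Sn > Cl: both effects reinforce here, so Sn is clearly the larger of the two.
K > Sn: the two effects oppose for this pair; the across-period effect wins (196 vs 140 pm).
Rb > K: they share group 1; the group trend gives Rb the larger value.
Tabulated atomic radius (pm): C 75, F 64, Cl 99, K 196, Rb 210, Sn 140.
So from largest to smallest: Rb > K > Sn > Cl > C > F.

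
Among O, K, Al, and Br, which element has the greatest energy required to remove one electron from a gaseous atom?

O

O is in period 2, group 16; Al is in period 3, group 13; K is in period 4, group 1; Br is in period 4, group 17.
First ionization energy rises across a period (greater Z_eff holds electrons more tightly) and falls down a group (valence electrons are farther from the nucleus).
Here both period and group differ, so the two effects have to be weighed against each other.
Al > K: relative to K, both the across-period and down-group shifts push Al's first ionization energy up.
Br > Al: period and group pull opposite ways; the across-period shift dominates (1140 vs 578 kJ/mol).
O > Br: the two effects oppose for this pair; the down-group effect wins (1314 vs 1140 kJ/mol).
Approximate values (kJ/mol): O 1314, Al 578, K 419, Br 1140.
The greatest energy required to remove one electron from a gaseous atom among these belongs to O.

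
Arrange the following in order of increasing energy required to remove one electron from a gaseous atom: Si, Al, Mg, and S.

Mg is in period 3, group 2; Al is in period 3, group 13; Si is in period 3, group 14; S is in period 3, group 16.
IE₁ increases left→right with effective nuclear charge and decreases top→bottom as the valence shell moves farther out.
All lie in period 3; the across-period trend (first ionization energy increases left to right) applies, with the exception below.
Note the exception: Mg has a higher first ionization energy than Al, contrary to the simple trend — Al's single 3p electron is easier to remove than one from Mg's filled 3s².
Approximate values (kJ/mol): Mg 738, Al 578, Si 786, S 1000.
So from lowest to highest: Al < Mg < Si < S.

Al, Mg, Si, S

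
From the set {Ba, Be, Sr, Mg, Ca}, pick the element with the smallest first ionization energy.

Across a period the outer electron is held more tightly (higher IE₁); down a group it sits in a higher shell, more shielded, and comes off more easily.
All are in group 2, so first ionization energy increases up the group.
The smallest first ionization energy among these belongs to Ba.

Ba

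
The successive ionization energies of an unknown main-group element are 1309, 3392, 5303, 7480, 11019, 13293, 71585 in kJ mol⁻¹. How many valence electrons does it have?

6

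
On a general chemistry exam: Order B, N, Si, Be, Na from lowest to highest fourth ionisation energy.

IE_4 is the cost of taking one more electron from the +3 cation: B³⁺ is the bare [He] core; N³⁺ still has 2 valence electrons; Si³⁺ still has 1 valence electron; Be³⁺ is already 1 electron into the core; Na³⁺ is already 2 electrons into the core.
Core electrons are held far more tightly than valence electrons, so Na, Be and B top the IE_4 order.
Valence configurations: N³⁺ [He]2s², Si³⁺ [Ne]3s¹.
Tabulated IE_4 (kJ/mol): B 25026, N 7475, Si 4356, Be 21007, Na 9543.
Putting it together, IE_4: Si < N < Na < Be < B.

Si, N, Na, Be, B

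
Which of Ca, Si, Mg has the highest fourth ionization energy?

Mg

Consider each +3 ion: Ca³⁺ is already 1 electron into the core; Si³⁺ still has 1 valence electron; Mg³⁺ is already 1 electron into the core.
Breaking into a closed-shell core is much more expensive than removing a leftover valence electron — Ca and Mg have the largest IE_4 here.
The numbers (kJ/mol): Ca 6491, Si 4356, Mg 10543.
Hence IE_4: Si < Ca < Mg.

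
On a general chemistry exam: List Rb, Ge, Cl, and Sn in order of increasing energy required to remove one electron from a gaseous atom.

Rb < Sn < Ge < Cl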